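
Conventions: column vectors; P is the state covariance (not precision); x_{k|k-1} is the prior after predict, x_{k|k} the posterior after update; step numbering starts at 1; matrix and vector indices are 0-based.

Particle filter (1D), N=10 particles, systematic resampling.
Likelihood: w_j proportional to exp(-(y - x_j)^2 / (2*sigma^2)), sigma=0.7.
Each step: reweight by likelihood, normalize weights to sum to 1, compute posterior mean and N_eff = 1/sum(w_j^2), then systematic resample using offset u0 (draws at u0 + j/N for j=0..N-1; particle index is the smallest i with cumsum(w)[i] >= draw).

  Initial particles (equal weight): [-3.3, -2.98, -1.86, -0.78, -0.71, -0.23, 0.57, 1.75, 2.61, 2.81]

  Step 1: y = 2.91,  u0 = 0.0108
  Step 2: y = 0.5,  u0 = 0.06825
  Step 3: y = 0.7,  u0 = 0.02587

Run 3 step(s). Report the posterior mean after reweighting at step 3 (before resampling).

post_mean = 1.7538

step 1: w=[0.0000, 0.0000, 0.0000, 0.0000, 0.0000, 0.0000, 0.0017, 0.1173, 0.4225, 0.4584]  mean=2.5972  Neff=2.4849  idx=[7, 7, 8, 8, 8, 8, 9, 9, 9, 9]
step 2: w=[0.4358, 0.4358, 0.0228, 0.0228, 0.0228, 0.0228, 0.0093, 0.0093, 0.0093, 0.0093]  mean=1.8679  Neff=2.6161  idx=[0, 0, 0, 0, 1, 1, 1, 1, 1, 6]
step 3: w=[0.1107, 0.1107, 0.1107, 0.1107, 0.1107, 0.1107, 0.1107, 0.1107, 0.1107, 0.0036]  mean=1.7538  Neff=9.0646  idx=[0, 1, 2, 2, 3, 4, 5, 6, 7, 8]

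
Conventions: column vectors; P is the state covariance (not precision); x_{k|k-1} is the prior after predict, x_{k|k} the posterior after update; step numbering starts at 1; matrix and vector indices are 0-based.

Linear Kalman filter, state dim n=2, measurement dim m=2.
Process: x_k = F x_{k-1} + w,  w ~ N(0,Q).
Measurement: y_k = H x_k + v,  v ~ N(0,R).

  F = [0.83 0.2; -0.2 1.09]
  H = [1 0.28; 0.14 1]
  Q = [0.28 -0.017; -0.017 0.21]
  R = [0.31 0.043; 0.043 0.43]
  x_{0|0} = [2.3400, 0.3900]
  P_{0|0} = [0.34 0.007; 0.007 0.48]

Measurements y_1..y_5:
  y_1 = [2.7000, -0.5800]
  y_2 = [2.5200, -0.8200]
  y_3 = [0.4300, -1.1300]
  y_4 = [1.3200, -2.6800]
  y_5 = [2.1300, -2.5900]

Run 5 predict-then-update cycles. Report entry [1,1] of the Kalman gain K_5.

K[1,1] = 0.5455

step 1: x^-=[2.0202, -0.0429]  P^-=[0.5358 0.0373; 0.0373 0.7908]  S=[0.9286 0.3782; 0.3782 1.2418]  K=[0.6294 -0.1013; 0.0200 0.6350]  nu=[0.6918, -0.8199]  x^+=[2.5387, -0.5497]  P^+=[0.2033 -0.0450; -0.0450 0.2802]
step 2: x^-=[1.9972, -1.1069]  P^-=[0.4164 -0.0285; -0.0285 0.5706]  S=[0.7551 0.2314; 0.2314 1.0008]  K=[0.5722 -0.1026; 0.0003 0.5661]  nu=[0.8328, 0.0073]  x^+=[2.4730, -1.1025]  P^+=[0.1857 -0.0455; -0.0455 0.2498]
step 3: x^-=[1.8321, -1.6963]  P^-=[0.4028 -0.0327; -0.0327 0.5341]  S=[0.7364 0.2149; 0.2149 0.9628]  K=[0.5642 -0.1014; -0.0020 0.5504]  nu=[-0.9271, 0.3098]  x^+=[1.2776, -1.5239]  P^+=[0.1831 -0.0450; -0.0450 0.2429]
step 4: x^-=[0.7556, -1.9166]  P^-=[0.4009 -0.0333; -0.0333 0.5255]  S=[0.7335 0.2116; 0.2116 0.9540]  K=[0.5631 -0.1010; -0.0025 0.5465]  nu=[1.1010, -0.8692]  x^+=[1.4634, -2.3944]  P^+=[0.1827 -0.0448; -0.0448 0.2412]
step 5: x^-=[0.7357, -2.9025]  P^-=[0.4007 -0.0335; -0.0335 0.5234]  S=[0.7329 0.2108; 0.2108 0.9518]  K=[0.5629 -0.1009; -0.0027 0.5455]  nu=[2.2070, 0.2095]  x^+=[1.9569, -2.7942]  P^+=[0.1827 -0.0448; -0.0448 0.2407]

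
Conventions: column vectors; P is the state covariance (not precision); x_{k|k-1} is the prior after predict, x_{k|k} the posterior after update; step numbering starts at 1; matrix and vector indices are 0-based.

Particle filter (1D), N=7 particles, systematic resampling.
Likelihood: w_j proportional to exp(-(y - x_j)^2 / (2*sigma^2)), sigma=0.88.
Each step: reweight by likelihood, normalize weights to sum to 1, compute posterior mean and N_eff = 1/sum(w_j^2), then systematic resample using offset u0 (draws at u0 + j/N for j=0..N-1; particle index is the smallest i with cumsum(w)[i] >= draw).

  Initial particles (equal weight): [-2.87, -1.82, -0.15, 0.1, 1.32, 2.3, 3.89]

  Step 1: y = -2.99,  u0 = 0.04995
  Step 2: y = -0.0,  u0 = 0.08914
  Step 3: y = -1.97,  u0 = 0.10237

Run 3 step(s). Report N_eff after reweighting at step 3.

step 1: w=[0.7019, 0.2927, 0.0039, 0.0015, 0.0000, 0.0000, 0.0000]  mean=-2.5476  Neff=1.7290  idx=[0, 0, 0, 0, 0, 1, 1]
step 2: w=[0.0188, 0.0188, 0.0188, 0.0188, 0.0188, 0.4529, 0.4529]  mean=-1.9189  Neff=2.4272  idx=[4, 5, 5, 5, 6, 6, 6]
step 3: w=[0.0911, 0.1515, 0.1515, 0.1515, 0.1515, 0.1515, 0.1515]  mean=-1.9157  Neff=6.8502  idx=[1, 2, 2, 3, 4, 5, 6]

N_eff = 6.8502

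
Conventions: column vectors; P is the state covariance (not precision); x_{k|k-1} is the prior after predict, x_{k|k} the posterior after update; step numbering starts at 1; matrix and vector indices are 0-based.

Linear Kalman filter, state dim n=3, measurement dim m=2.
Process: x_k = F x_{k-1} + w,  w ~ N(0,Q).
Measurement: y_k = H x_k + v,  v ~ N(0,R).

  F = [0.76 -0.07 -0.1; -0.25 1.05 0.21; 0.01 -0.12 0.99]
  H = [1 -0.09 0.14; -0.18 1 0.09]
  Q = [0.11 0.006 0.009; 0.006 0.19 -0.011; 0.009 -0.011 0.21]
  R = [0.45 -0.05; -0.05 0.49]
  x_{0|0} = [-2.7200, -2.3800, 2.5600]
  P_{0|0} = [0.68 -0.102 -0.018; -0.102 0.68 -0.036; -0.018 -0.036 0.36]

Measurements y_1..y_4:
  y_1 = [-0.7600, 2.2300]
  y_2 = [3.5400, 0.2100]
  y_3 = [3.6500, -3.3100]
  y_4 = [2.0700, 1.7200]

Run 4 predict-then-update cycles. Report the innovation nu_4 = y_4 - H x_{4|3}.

innov = [0.9214, 2.8511]

step 1: x^-=[-2.1566, -1.2814, 2.7928]  P^-=[0.5228 -0.2629 -0.0178; -0.2629 1.0376 -0.0598; -0.0178 -0.0598 0.5811]  S=[1.0364 -0.5064; -0.5064 1.6338]  K=[0.4921 -0.0670; -0.0342 0.6502; 0.0768 0.0212]  nu=[0.8903, 2.8719]  x^+=[-1.9109, 0.5555, 2.9221]  P^+=[0.2311 -0.0112 -0.0520; -0.0112 0.3232 -0.0546; -0.0520 -0.0546 0.5759]
step 2: x^-=[-1.7833, 1.6746, 2.8071]  P^-=[0.2591 -0.0859 -0.0785; -0.0859 0.5734 0.0243; -0.0785 0.0243 0.7911]  S=[0.7222 -0.2275; -0.2275 1.1161]  K=[0.3365 -0.0565; -0.0202 0.5255; 0.0776 0.1141]  nu=[5.0811, -2.0382]  x^+=[0.0418, 0.5009, 2.9688]  P^+=[0.1651 -0.0074 -0.0824; -0.0074 0.2601 -0.0327; -0.0824 -0.0327 0.7763]
step 3: x^-=[-0.3002, 1.1390, 2.8795]  P^-=[0.2273 -0.0781 -0.1238; -0.0781 0.5194 0.1040; -0.1238 0.1040 0.9808]  S=[0.6775 -0.1990; -0.1990 1.0756]  K=[0.3011 -0.0653; -0.0154 0.5019; 0.0684 0.2121]  nu=[3.6496, -4.7622]  x^+=[1.1097, -1.3072, 2.1191]  P^+=[0.1534 -0.0094 -0.1110; -0.0094 0.2453 -0.0036; -0.1110 -0.0036 0.9350]
step 4: x^-=[0.7229, -1.2049, 2.2659]  P^-=[0.2270 -0.0886 -0.1627; -0.0886 0.5263 0.1753; -0.1627 0.1753 1.1286]  S=[0.6694 -0.2015; -0.2015 1.1015]  K=[0.2938 -0.0771; -0.0148 0.5039; 0.0562 0.2882]  nu=[0.9214, 2.8511]  x^+=[0.7739, 0.2181, 3.1394]  P^+=[0.1536 -0.0128 -0.1331; -0.0128 0.2435 0.0207; -0.1331 0.0207 1.0415]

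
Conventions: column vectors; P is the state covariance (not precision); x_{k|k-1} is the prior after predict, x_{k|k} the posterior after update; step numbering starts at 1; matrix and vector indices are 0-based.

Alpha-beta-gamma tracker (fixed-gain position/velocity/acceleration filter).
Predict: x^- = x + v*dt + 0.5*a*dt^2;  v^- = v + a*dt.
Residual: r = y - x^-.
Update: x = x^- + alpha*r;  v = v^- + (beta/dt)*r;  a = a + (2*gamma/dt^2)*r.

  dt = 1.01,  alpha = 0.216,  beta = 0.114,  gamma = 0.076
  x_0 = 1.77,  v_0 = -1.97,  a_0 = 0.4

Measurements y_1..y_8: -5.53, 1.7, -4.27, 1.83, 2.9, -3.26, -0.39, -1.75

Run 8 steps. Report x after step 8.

x_post = 7.1849

step 1: x_pred=-0.0157  r=-5.5143  x^+=-1.2068  v^+=-2.1884  a^+=-0.4217
step 2: x_pred=-3.6321  r=5.3321  x^+=-2.4804  v^+=-2.0124  a^+=0.3729
step 3: x_pred=-4.3228  r=0.0528  x^+=-4.3114  v^+=-1.6299  a^+=0.3807
step 4: x_pred=-5.7634  r=7.5934  x^+=-4.1232  v^+=-0.3883  a^+=1.5122
step 5: x_pred=-3.7441  r=6.6441  x^+=-2.3090  v^+=1.8889  a^+=2.5022
step 6: x_pred=0.8751  r=-4.1351  x^+=-0.0181  v^+=3.9494  a^+=1.8860
step 7: x_pred=4.9328  r=-5.3228  x^+=3.7830  v^+=5.2535  a^+=1.0929
step 8: x_pred=9.6465  r=-11.3965  x^+=7.1849  v^+=5.0710  a^+=-0.6052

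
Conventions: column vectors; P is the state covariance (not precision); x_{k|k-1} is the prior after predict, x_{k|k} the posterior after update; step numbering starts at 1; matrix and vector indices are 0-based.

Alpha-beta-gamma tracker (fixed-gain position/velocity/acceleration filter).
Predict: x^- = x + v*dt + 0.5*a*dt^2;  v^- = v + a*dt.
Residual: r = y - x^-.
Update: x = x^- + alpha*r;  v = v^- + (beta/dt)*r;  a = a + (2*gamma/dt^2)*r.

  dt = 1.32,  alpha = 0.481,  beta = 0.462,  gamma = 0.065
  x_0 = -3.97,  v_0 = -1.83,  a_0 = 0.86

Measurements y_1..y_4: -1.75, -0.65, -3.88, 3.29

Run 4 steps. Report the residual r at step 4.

step 1: x_pred=-5.6364  r=3.8864  x^+=-3.7670  v^+=0.6654  a^+=1.1500
step 2: x_pred=-1.8868  r=1.2368  x^+=-1.2919  v^+=2.6163  a^+=1.2422
step 3: x_pred=3.2438  r=-7.1238  x^+=-0.1827  v^+=1.7627  a^+=0.7107
step 4: x_pred=2.7632  r=0.5268  x^+=3.0166  v^+=2.8852  a^+=0.7500

resid = 0.5268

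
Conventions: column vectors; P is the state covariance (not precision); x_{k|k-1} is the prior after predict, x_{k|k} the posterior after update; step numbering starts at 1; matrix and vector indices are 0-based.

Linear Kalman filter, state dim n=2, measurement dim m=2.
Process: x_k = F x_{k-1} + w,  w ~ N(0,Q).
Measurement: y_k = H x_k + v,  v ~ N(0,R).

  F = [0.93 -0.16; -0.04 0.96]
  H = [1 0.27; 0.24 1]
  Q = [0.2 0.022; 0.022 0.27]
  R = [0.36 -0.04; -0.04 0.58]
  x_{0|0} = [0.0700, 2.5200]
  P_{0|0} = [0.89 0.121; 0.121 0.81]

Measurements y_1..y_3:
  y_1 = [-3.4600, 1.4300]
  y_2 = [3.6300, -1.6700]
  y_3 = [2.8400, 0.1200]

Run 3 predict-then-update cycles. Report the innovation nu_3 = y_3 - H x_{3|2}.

step 1: x^-=[-0.3381, 2.4164]  P^-=[0.9545 -0.0267; -0.0267 1.0086]  S=[1.3736 0.4330; 0.4330 1.6308]  K=[0.7099 -0.0644; -0.0163 0.6189]  nu=[-3.7743, -0.9053]  x^+=[-2.9593, 1.9175]  P^+=[0.2950 -0.1366; -0.1366 0.3924]
step 2: x^-=[-3.0590, 1.9592]  P^-=[0.5058 -0.1720; -0.1720 0.6426]  S=[0.8198 0.0717; 0.0717 1.1691]  K=[0.5672 -0.0781; -0.0434 0.5170]  nu=[6.1600, -2.8951]  x^+=[0.6612, 0.1950]  P^+=[0.2413 -0.1259; -0.1259 0.3318]
step 3: x^-=[0.5837, 0.1607]  P^-=[0.4547 -0.1512; -0.1512 0.5858]  S=[0.7758 0.0664; 0.0664 1.1195]  K=[0.5394 -0.0695; -0.0331 0.4929]  nu=[2.2129, -0.1808]  x^+=[1.7900, -0.0016]  P^+=[0.2285 -0.1167; -0.1167 0.3152]

innov = [2.2129, -0.1808]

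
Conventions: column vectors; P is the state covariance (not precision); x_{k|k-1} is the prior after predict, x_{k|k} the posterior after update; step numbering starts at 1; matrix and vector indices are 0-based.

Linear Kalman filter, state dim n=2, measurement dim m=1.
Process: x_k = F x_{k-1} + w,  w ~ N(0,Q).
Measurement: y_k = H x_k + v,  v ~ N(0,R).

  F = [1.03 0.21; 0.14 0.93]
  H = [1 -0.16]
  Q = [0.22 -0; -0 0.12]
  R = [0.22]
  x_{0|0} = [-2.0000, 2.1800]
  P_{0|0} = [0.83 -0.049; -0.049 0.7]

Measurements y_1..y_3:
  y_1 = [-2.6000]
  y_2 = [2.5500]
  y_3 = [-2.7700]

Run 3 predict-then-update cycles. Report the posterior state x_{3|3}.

step 1: x^-=[-1.6022, 1.7474]  P^-=[1.1102 0.2080; 0.2080 0.7289]  S=[1.2823]  K=[0.8398; 0.0713]  nu=[-0.7182]  x^+=[-2.2054, 1.6962]  P^+=[0.2058 0.1313; 0.1313 0.7224]
step 2: x^-=[-1.9153, 1.2687]  P^-=[0.5269 0.3004; 0.3004 0.7830]  S=[0.6709]  K=[0.7138; 0.2610]  nu=[4.6683]  x^+=[1.4170, 2.4870]  P^+=[0.1851 0.1754; 0.1754 0.7374]
step 3: x^-=[1.9818, 2.5113]  P^-=[0.5248 0.3439; 0.3439 0.8070]  S=[0.6554]  K=[0.7167; 0.3276]  nu=[-4.3500]  x^+=[-1.1360, 1.0861]  P^+=[0.1881 0.1899; 0.1899 0.7367]

x_post = [-1.1360, 1.0861]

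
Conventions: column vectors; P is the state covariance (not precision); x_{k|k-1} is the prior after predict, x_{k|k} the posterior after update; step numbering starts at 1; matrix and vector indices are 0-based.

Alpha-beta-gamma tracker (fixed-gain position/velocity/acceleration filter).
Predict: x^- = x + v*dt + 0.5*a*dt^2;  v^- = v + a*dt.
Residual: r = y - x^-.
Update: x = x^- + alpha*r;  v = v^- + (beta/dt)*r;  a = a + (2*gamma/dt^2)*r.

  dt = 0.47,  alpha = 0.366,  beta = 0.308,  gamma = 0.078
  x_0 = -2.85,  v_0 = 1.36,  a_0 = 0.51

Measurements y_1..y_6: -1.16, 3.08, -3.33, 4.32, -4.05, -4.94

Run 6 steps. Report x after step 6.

step 1: x_pred=-2.1545  r=0.9945  x^+=-1.7905  v^+=2.2514  a^+=1.2123
step 2: x_pred=-0.5984  r=3.6784  x^+=0.7479  v^+=5.2317  a^+=3.8100
step 3: x_pred=3.6276  r=-6.9576  x^+=1.0811  v^+=2.4630  a^+=-1.1035
step 4: x_pred=2.1168  r=2.2032  x^+=2.9232  v^+=3.3881  a^+=0.4524
step 5: x_pred=4.5656  r=-8.6156  x^+=1.4123  v^+=-2.0452  a^+=-5.6319
step 6: x_pred=-0.1710  r=-4.7690  x^+=-1.9165  v^+=-7.8174  a^+=-8.9998

x_post = -1.9165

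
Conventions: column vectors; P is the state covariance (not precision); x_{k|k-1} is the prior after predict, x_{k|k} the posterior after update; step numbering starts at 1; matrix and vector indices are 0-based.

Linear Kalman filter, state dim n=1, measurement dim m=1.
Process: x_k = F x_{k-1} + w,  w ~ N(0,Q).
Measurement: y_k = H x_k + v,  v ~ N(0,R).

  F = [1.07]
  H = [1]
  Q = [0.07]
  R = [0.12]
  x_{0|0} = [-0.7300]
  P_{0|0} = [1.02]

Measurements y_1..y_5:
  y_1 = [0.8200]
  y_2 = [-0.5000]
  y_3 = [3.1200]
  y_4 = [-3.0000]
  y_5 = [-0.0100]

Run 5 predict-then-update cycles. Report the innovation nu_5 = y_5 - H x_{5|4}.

innov = [0.8642]

step 1: x^-=[-0.7811]  P^-=[1.2378]  S=[1.3578]  K=[0.9116]  nu=[1.6011]  x^+=[0.6785]  P^+=[0.1094]
step 2: x^-=[0.7260]  P^-=[0.1952]  S=[0.3152]  K=[0.6193]  nu=[-1.2260]  x^+=[-0.0333]  P^+=[0.0743]
step 3: x^-=[-0.0357]  P^-=[0.1551]  S=[0.2751]  K=[0.5638]  nu=[3.1557]  x^+=[1.7434]  P^+=[0.0677]
step 4: x^-=[1.8655]  P^-=[0.1475]  S=[0.2675]  K=[0.5513]  nu=[-4.8655]  x^+=[-0.8170]  P^+=[0.0662]
step 5: x^-=[-0.8742]  P^-=[0.1457]  S=[0.2657]  K=[0.5484]  nu=[0.8642]  x^+=[-0.4002]  P^+=[0.0658]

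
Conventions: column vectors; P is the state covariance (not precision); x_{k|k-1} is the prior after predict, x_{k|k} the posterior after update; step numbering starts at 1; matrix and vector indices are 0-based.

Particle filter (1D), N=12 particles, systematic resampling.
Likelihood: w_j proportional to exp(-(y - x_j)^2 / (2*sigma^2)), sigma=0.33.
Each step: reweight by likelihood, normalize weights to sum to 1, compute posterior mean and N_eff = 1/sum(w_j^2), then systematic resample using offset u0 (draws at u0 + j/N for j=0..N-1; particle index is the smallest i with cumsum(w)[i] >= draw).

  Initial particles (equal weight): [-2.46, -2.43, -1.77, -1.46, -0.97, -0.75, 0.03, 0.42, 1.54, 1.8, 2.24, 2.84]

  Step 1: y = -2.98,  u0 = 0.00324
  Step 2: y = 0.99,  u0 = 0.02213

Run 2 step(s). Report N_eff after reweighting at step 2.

step 1: w=[0.5356, 0.4622, 0.0022, 0.0000, 0.0000, 0.0000, 0.0000, 0.0000, 0.0000, 0.0000, 0.0000, 0.0000]  mean=-2.4445  Neff=1.9983  idx=[0, 0, 0, 0, 0, 0, 0, 1, 1, 1, 1, 1]
step 2: w=[0.0503, 0.0503, 0.0503, 0.0503, 0.0503, 0.0503, 0.0503, 0.1296, 0.1296, 0.1296, 0.1296, 0.1296]  mean=-2.4406  Neff=9.8362  idx=[0, 2, 3, 5, 7, 7, 8, 8, 9, 10, 10, 11]

N_eff = 9.8362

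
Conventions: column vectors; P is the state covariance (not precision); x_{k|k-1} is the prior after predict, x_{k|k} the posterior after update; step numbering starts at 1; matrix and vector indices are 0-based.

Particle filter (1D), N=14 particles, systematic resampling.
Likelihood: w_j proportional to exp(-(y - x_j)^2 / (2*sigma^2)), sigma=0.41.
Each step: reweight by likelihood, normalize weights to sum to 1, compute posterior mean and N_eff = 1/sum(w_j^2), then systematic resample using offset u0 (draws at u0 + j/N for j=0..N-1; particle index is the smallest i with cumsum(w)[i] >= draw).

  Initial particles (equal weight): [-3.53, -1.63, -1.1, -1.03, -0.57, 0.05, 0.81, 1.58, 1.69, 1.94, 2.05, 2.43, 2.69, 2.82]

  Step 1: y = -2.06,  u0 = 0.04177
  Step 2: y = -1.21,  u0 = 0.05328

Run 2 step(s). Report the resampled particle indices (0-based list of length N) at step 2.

resampled_idx = [0, 1, 2, 4, 5, 6, 7, 8, 9, 10, 11, 12, 13, 13]

step 1: w=[0.0024, 0.8398, 0.0939, 0.0620, 0.0020, 0.0000, 0.0000, 0.0000, 0.0000, 0.0000, 0.0000, 0.0000, 0.0000, 0.0000]  mean=-1.5454  Neff=1.3930  idx=[1, 1, 1, 1, 1, 1, 1, 1, 1, 1, 1, 1, 2, 3]
step 2: w=[0.0659, 0.0659, 0.0659, 0.0659, 0.0659, 0.0659, 0.0659, 0.0659, 0.0659, 0.0659, 0.0659, 0.0659, 0.1075, 0.1012]  mean=-1.5123  Neff=13.5177  idx=[0, 1, 2, 4, 5, 6, 7, 8, 9, 10, 11, 12, 13, 13]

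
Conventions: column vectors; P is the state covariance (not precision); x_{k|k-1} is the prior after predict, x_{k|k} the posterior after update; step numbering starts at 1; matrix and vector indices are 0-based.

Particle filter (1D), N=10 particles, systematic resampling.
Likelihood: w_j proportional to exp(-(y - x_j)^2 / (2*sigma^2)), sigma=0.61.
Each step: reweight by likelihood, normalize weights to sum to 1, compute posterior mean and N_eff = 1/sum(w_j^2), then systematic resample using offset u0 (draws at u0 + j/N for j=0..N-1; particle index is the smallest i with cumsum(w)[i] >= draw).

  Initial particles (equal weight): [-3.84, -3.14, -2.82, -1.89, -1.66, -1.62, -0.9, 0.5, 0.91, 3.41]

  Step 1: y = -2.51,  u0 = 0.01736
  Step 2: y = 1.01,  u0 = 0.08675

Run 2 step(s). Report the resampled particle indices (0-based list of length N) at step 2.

step 1: w=[0.0319, 0.2016, 0.3021, 0.2051, 0.1302, 0.1186, 0.0106, 0.0000, 0.0000, 0.0000]  mean=-2.4128  Neff=4.8521  idx=[0, 1, 1, 2, 2, 2, 3, 3, 4, 5]
step 2: w=[0.0000, 0.0000, 0.0000, 0.0000, 0.0000, 0.0000, 0.0665, 0.0665, 0.3721, 0.4948]  mean=-1.6709  Neff=2.5503  idx=[7, 8, 8, 8, 8, 9, 9, 9, 9, 9]

resampled_idx = [7, 8, 8, 8, 8, 9, 9, 9, 9, 9]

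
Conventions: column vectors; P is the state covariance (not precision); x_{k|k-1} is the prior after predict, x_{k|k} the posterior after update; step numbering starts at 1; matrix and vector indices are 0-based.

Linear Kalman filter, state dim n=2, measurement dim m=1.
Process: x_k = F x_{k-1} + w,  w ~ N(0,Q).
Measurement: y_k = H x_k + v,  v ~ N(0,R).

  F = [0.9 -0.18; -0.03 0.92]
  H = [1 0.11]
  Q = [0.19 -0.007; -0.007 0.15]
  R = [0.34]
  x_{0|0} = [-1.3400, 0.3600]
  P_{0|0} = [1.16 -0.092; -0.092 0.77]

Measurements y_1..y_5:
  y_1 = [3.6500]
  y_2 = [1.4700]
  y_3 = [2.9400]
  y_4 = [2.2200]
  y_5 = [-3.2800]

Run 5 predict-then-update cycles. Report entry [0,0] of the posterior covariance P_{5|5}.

P_post[0,0] = 0.2110

step 1: x^-=[-1.2708, 0.3714]  P^-=[1.1844 -0.2425; -0.2425 0.8079]  S=[1.4808]  K=[0.7818; -0.1038]  nu=[4.8799]  x^+=[2.5444, -0.1349]  P^+=[0.2793 -0.1224; -0.1224 0.7919]
step 2: x^-=[2.3142, -0.2005]  P^-=[0.4815 -0.2477; -0.2477 0.8273]  S=[0.7770]  K=[0.5846; -0.2016]  nu=[-0.8222]  x^+=[1.8336, -0.0347]  P^+=[0.2159 -0.1561; -0.1561 0.7957]
step 3: x^-=[1.6564, -0.0869]  P^-=[0.4413 -0.2747; -0.2747 0.8323]  S=[0.7309]  K=[0.5624; -0.2505]  nu=[1.2931]  x^+=[2.3837, -0.4109]  P^+=[0.2101 -0.1717; -0.1717 0.7864]
step 4: x^-=[2.2193, -0.4495]  P^-=[0.4413 -0.2860; -0.2860 0.8253]  S=[0.7284]  K=[0.5627; -0.2680]  nu=[0.0502]  x^+=[2.2475, -0.4630]  P^+=[0.2107 -0.1761; -0.1761 0.7730]
step 5: x^-=[2.1061, -0.4934]  P^-=[0.4428 -0.2875; -0.2875 0.8141]  S=[0.7294]  K=[0.5637; -0.2714]  nu=[-5.3318]  x^+=[-0.8994, 0.9536]  P^+=[0.2110 -0.1759; -0.1759 0.7604]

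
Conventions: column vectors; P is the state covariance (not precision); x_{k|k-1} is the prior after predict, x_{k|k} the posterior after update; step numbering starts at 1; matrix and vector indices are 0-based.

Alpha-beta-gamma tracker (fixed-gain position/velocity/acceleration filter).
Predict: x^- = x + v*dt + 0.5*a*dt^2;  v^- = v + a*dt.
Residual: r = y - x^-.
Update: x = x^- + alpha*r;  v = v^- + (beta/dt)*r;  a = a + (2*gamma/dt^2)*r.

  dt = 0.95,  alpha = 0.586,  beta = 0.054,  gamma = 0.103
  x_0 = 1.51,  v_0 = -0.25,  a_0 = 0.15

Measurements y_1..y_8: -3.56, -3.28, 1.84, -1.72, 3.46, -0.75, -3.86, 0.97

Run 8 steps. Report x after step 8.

x_post = 1.0210

step 1: x_pred=1.3402  r=-4.9002  x^+=-1.5313  v^+=-0.3860  a^+=-0.9685
step 2: x_pred=-2.3351  r=-0.9449  x^+=-2.8888  v^+=-1.3598  a^+=-1.1842
step 3: x_pred=-4.7150  r=6.5550  x^+=-0.8738  v^+=-2.1122  a^+=0.3120
step 4: x_pred=-2.7395  r=1.0195  x^+=-2.1421  v^+=-1.7578  a^+=0.5447
step 5: x_pred=-3.5662  r=7.0262  x^+=0.5512  v^+=-0.8409  a^+=2.1485
step 6: x_pred=0.7218  r=-1.4718  x^+=-0.1407  v^+=1.1165  a^+=1.8126
step 7: x_pred=1.7379  r=-5.5979  x^+=-1.5425  v^+=2.5202  a^+=0.5348
step 8: x_pred=1.0931  r=-0.1231  x^+=1.0210  v^+=3.0213  a^+=0.5067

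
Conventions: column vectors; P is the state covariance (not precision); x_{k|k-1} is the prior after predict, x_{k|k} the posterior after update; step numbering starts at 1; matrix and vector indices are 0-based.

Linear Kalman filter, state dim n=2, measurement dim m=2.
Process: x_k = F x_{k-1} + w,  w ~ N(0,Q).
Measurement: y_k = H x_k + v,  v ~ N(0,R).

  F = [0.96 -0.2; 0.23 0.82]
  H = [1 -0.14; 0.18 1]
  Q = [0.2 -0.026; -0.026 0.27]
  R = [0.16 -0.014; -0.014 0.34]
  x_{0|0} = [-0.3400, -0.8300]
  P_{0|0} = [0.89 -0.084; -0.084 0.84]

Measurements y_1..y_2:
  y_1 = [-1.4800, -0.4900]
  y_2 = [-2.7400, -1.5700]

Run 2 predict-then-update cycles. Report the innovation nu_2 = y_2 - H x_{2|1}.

innov = [-1.6042, -0.7477]

step 1: x^-=[-0.1604, -0.7588]  P^-=[1.0861 -0.0295; -0.0295 0.8502]  S=[1.2710 0.0337; 0.0337 1.2148]  K=[0.8548 0.1129; -0.1354 0.6993]  nu=[-1.4258, 0.2977]  x^+=[-1.3455, -0.3576]  P^+=[0.1355 0.0020; 0.0020 0.2393]
step 2: x^-=[-1.2202, -0.6027]  P^-=[0.3336 -0.0338; -0.0338 0.4388]  S=[0.5117 -0.0483; -0.0483 0.7775]  K=[0.6684 0.0753; -0.1343 0.5483]  nu=[-1.6042, -0.7477]  x^+=[-2.3487, -0.7971]  P^+=[0.1055 -0.0027; -0.0027 0.1888]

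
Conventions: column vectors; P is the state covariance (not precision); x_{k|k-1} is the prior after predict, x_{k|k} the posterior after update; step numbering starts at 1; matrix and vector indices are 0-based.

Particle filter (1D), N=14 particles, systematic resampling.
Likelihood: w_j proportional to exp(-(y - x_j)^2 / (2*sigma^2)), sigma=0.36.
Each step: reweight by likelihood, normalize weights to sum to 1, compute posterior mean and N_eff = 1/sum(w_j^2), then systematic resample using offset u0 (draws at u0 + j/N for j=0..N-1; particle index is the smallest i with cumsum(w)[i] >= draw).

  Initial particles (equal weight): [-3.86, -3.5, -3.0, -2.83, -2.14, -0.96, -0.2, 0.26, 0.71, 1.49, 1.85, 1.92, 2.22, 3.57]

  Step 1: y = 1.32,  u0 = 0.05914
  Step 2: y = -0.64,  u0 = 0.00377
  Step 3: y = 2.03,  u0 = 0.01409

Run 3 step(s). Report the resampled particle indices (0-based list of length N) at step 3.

step 1: w=[0.0000, 0.0000, 0.0000, 0.0000, 0.0000, 0.0000, 0.0001, 0.0074, 0.1339, 0.5033, 0.1904, 0.1403, 0.0247, 0.0000]  mean=1.5233  Neff=3.0506  idx=[8, 8, 9, 9, 9, 9, 9, 9, 9, 10, 10, 11, 11, 12]
step 2: w=[0.5000, 0.5000, 0.0000, 0.0000, 0.0000, 0.0000, 0.0000, 0.0000, 0.0000, 0.0000, 0.0000, 0.0000, 0.0000, 0.0000]  mean=0.7101  Neff=2.0004  idx=[0, 0, 0, 0, 0, 0, 0, 1, 1, 1, 1, 1, 1, 1]
step 3: w=[0.0714, 0.0714, 0.0714, 0.0714, 0.0714, 0.0714, 0.0714, 0.0714, 0.0714, 0.0714, 0.0714, 0.0714, 0.0714, 0.0714]  mean=0.7100  Neff=14.0000  idx=[0, 1, 2, 3, 4, 5, 6, 7, 8, 9, 10, 11, 12, 13]

resampled_idx = [0, 1, 2, 3, 4, 5, 6, 7, 8, 9, 10, 11, 12, 13]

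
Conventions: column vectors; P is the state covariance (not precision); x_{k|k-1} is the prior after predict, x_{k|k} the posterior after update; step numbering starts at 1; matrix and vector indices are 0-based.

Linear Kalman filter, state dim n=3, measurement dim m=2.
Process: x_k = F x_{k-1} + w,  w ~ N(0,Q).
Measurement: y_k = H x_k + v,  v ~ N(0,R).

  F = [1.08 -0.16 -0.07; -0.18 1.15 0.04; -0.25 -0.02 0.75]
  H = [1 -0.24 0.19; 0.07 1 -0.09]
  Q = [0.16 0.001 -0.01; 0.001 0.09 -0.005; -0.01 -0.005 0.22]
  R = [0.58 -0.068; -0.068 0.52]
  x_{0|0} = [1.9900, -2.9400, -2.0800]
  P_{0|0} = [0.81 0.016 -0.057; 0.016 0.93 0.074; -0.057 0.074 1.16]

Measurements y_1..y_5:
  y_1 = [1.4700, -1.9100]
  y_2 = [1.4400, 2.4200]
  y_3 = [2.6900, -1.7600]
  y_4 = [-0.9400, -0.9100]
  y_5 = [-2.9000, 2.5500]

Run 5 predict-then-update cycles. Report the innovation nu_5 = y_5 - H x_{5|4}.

step 1: x^-=[2.7652, -3.8224, -1.9987]  P^-=[1.1390 -0.3201 -0.3423; -0.3201 1.3490 0.1123; -0.3423 0.1123 0.9428]  S=[1.8441 -0.5929; -0.5929 1.8215]  K=[0.6557 0.0984; -0.1175 0.6845; -0.1144 -0.0353]  nu=[-1.8328, 1.5390]  x^+=[1.7148, -2.5536, -1.8433]  P^+=[0.4051 -0.0414 -0.2180; -0.0414 0.3747 0.0876; -0.2180 0.0876 0.9212]
step 2: x^-=[2.3896, -3.3190, -1.7601]  P^-=[0.6958 -0.2217 -0.3581; -0.2217 0.6285 0.1511; -0.3581 0.1511 0.8423]  S=[1.2990 -0.3431; -0.3431 1.1050]  K=[0.5344 0.0385; -0.1323 0.5014; -0.1834 -0.0115]  nu=[-1.4118, 5.4134]  x^+=[1.8438, -0.4183, -1.5634]  P^+=[0.3373 -0.0610 -0.2348; -0.0610 0.2825 0.0949; -0.2348 0.0949 0.7999]
step 3: x^-=[2.1677, -0.8754, -1.6252]  P^-=[0.6233 -0.2177 -0.3488; -0.2177 0.5132 0.1608; -0.3488 0.1608 0.7758]  S=[1.2182 -0.3141; -0.3141 0.9875]  K=[0.5043 0.0159; -0.1400 0.4451; -0.1957 0.0052]  nu=[0.6210, -1.1826]  x^+=[2.4620, -1.4887, -1.7529]  P^+=[0.3183 -0.0689 -0.2288; -0.0689 0.2546 0.0976; -0.2288 0.0976 0.7284]
step 4: x^-=[3.0199, -2.2253, -1.9004]  P^-=[0.6020 -0.2186 -0.3356; -0.2186 0.4790 0.1622; -0.3356 0.1622 0.7319]  S=[1.1986 -0.3082; -0.3082 0.9523]  K=[0.4945 0.0065; -0.1432 0.4252; -0.1928 0.0140]  nu=[-4.1329, 0.9329]  x^+=[0.9823, -1.2367, -1.0904]  P^+=[0.3109 -0.0718 -0.2196; -0.0718 0.2447 0.0975; -0.2196 0.0975 0.6855]
step 5: x^-=[1.3351, -1.6426, -1.0386]  P^-=[0.5924 -0.2183 -0.3238; -0.2183 0.4666 0.1602; -0.3238 0.1602 0.7039]  S=[1.1919 -0.3065; -0.3065 0.9399]  K=[0.4901 0.0026; -0.1442 0.4178; -0.1871 0.0179]  nu=[-4.4320, 4.0057]  x^+=[-0.8264, 0.6700, -0.1378]  P^+=[0.3069 -0.0725 -0.2120; -0.0725 0.2408 0.0962; -0.2120 0.0962 0.6598]

innov = [-4.4320, 4.0057]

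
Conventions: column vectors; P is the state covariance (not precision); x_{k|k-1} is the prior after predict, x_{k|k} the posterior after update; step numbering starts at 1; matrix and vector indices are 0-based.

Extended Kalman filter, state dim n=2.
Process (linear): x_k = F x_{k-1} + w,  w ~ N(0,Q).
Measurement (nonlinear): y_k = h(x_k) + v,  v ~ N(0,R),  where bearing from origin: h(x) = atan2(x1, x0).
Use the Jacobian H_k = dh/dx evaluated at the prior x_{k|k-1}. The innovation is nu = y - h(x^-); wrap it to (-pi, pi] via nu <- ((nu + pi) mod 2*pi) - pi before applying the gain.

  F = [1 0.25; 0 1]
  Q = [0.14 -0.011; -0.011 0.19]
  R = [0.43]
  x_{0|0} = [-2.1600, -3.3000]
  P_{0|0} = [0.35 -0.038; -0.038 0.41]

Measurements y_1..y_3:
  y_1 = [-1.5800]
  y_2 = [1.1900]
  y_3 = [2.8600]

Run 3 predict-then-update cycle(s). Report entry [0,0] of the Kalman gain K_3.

step 1: x^-=[-2.9850, -3.3000]  P^-=[0.4966 0.0535; 0.0535 0.6000]  H_jac=[0.1667 -0.1508]  S=[0.4547]  K=[0.1643; -0.1793]  nu=[0.7261]  x^+=[-2.8657, -3.4302]  P^+=[0.4844 0.0669; 0.0669 0.5854]
step 2: x^-=[-3.7233, -3.4302]  P^-=[0.6944 0.2022; 0.2022 0.7754]  H_jac=[0.1338 -0.1453]  S=[0.4509]  K=[0.1409; -0.1898]  nu=[-2.6960]  x^+=[-4.1033, -2.9186]  P^+=[0.6854 0.2143; 0.2143 0.7591]
step 3: x^-=[-4.8329, -2.9186]  P^-=[0.9800 0.3931; 0.3931 0.9491]  H_jac=[0.0916 -0.1516]  S=[0.4491]  K=[0.0671; -0.2403]  nu=[-0.8249]  x^+=[-4.8882, -2.7204]  P^+=[0.9780 0.4003; 0.4003 0.9232]

K[0,0] = 0.0671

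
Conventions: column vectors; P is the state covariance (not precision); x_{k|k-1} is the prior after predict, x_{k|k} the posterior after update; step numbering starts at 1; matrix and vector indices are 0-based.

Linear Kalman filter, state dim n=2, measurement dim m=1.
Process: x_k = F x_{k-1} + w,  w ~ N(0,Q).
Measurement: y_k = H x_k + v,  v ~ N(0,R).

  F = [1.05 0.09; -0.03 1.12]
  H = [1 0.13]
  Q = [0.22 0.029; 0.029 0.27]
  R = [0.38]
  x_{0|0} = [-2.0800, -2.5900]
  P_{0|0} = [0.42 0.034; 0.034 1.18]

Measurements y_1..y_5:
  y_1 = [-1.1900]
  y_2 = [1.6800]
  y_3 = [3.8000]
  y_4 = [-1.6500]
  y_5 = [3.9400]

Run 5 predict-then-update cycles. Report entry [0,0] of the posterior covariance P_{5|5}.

P_post[0,0] = 0.2169

step 1: x^-=[-2.4171, -2.8384]  P^-=[0.6990 0.1746; 0.1746 1.7483]  S=[1.1540]  K=[0.6254; 0.3483]  nu=[1.5961]  x^+=[-1.4189, -2.2825]  P^+=[0.2476 -0.0767; -0.0767 1.6083]
step 2: x^-=[-1.6952, -2.5139]  P^-=[0.4915 0.0933; 0.0933 2.2929]  S=[0.9345]  K=[0.5389; 0.4188]  nu=[3.7020]  x^+=[0.3000, -0.9636]  P^+=[0.2201 -0.1176; -0.1176 2.1290]
step 3: x^-=[0.2282, -1.0883]  P^-=[0.4577 0.0986; 0.0986 2.9487]  S=[0.9131]  K=[0.5152; 0.5278]  nu=[3.7132]  x^+=[2.1414, 0.8716]  P^+=[0.2153 -0.1497; -0.1497 2.6943]
step 4: x^-=[2.3270, 0.9120]  P^-=[0.4508 0.1182; 0.1182 3.6600]  S=[0.9234]  K=[0.5049; 0.6432]  nu=[-4.0955]  x^+=[0.2593, -1.7224]  P^+=[0.2155 -0.1817; -0.1817 3.2779]
step 5: x^-=[0.1172, -1.9368]  P^-=[0.4498 0.1394; 0.1394 4.3942]  S=[0.9403]  K=[0.4976; 0.7558]  nu=[4.0746]  x^+=[2.1448, 1.1428]  P^+=[0.2169 -0.2142; -0.2142 3.8571]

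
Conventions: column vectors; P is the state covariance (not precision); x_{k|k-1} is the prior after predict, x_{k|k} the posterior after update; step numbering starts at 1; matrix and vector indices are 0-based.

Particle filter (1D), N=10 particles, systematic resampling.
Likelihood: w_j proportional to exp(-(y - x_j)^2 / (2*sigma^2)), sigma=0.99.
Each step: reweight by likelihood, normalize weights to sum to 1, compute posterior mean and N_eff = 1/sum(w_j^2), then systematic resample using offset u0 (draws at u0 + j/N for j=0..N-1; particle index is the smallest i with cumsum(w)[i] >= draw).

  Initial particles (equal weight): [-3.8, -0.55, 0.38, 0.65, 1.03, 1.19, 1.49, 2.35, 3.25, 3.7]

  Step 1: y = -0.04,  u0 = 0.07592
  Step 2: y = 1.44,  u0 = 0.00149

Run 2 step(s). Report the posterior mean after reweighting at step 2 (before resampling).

post_mean = 0.8661

step 1: w=[0.0002, 0.2213, 0.2310, 0.1982, 0.1409, 0.1168, 0.0766, 0.0137, 0.0010, 0.0002]  mean=0.5287  Neff=5.5185  idx=[1, 1, 2, 2, 3, 3, 4, 4, 5, 6]
step 2: w=[0.0199, 0.0199, 0.0848, 0.0848, 0.1094, 0.1094, 0.1380, 0.1380, 0.1457, 0.1502]  mean=0.8661  Neff=8.2679  idx=[0, 2, 3, 4, 5, 6, 7, 7, 8, 9]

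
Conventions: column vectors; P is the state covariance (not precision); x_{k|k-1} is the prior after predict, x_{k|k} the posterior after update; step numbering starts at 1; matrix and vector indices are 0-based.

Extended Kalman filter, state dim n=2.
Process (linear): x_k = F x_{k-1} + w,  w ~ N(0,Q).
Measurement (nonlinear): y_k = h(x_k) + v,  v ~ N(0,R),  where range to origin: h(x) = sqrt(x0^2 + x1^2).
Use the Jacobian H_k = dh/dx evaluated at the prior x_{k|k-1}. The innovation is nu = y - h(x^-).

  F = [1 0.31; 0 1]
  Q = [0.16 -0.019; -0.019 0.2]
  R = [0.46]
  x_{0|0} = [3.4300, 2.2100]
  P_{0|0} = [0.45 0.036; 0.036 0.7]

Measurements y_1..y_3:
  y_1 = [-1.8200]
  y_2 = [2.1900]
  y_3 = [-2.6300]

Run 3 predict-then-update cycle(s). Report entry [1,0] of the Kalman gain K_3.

K[1,0] = -0.5831

step 1: x^-=[4.1151, 2.2100]  P^-=[0.6996 0.2340; 0.2340 0.9000]  H_jac=[0.8810 0.4731]  S=[1.3995]  K=[0.5195; 0.4516]  nu=[-6.4910]  x^+=[0.7431, -0.7211]  P^+=[0.3219 -0.0943; -0.0943 0.6146]
step 2: x^-=[0.5195, -0.7211]  P^-=[0.4825 0.0772; 0.0772 0.8146]  H_jac=[0.5846 -0.8113]  S=[1.0879]  K=[0.2017; -0.5661]  nu=[1.3013]  x^+=[0.7820, -1.4577]  P^+=[0.4382 0.2014; 0.2014 0.4661]
step 3: x^-=[0.3301, -1.4577]  P^-=[0.7679 0.3269; 0.3269 0.6661]  H_jac=[0.2209 -0.9753]  S=[0.9902]  K=[-0.1507; -0.5831]  nu=[-4.1246]  x^+=[0.9517, 0.9475]  P^+=[0.7454 0.2399; 0.2399 0.3294]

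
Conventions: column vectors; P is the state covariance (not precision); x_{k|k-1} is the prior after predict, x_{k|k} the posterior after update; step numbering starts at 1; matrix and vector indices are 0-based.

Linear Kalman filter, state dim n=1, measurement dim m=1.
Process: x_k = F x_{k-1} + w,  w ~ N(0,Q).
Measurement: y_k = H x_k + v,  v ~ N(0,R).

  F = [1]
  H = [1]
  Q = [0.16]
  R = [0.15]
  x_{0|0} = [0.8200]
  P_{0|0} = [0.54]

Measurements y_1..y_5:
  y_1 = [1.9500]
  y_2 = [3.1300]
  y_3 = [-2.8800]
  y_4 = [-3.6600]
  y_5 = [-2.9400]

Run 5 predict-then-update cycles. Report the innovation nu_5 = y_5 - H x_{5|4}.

step 1: x^-=[0.8200]  P^-=[0.7000]  S=[0.8500]  K=[0.8235]  nu=[1.1300]  x^+=[1.7506]  P^+=[0.1235]
step 2: x^-=[1.7506]  P^-=[0.2835]  S=[0.4335]  K=[0.6540]  nu=[1.3794]  x^+=[2.6527]  P^+=[0.0981]
step 3: x^-=[2.6527]  P^-=[0.2581]  S=[0.4081]  K=[0.6324]  nu=[-5.5327]  x^+=[-0.8464]  P^+=[0.0949]
step 4: x^-=[-0.8464]  P^-=[0.2549]  S=[0.4049]  K=[0.6295]  nu=[-2.8136]  x^+=[-2.6176]  P^+=[0.0944]
step 5: x^-=[-2.6176]  P^-=[0.2544]  S=[0.4044]  K=[0.6291]  nu=[-0.3224]  x^+=[-2.8204]  P^+=[0.0944]

innov = [-0.3224]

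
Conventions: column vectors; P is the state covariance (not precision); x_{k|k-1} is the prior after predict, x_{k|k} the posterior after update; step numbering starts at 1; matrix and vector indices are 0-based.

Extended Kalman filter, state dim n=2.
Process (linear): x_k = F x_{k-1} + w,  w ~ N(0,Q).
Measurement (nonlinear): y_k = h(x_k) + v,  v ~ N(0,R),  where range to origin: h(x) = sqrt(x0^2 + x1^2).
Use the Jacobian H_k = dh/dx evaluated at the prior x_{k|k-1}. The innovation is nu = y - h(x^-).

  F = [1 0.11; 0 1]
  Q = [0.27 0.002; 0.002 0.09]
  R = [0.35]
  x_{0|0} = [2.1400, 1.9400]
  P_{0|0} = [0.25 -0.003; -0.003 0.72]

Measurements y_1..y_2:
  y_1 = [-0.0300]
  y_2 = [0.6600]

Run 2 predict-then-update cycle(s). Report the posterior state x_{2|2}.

x_post = [0.7991, 0.2595]

step 1: x^-=[2.3534, 1.9400]  P^-=[0.5281 0.0782; 0.0782 0.8100]  H_jac=[0.7716 0.6361]  S=[1.0689]  K=[0.4277; 0.5385]  nu=[-3.0799]  x^+=[1.0360, 0.2815]  P^+=[0.3325 -0.1680; -0.1680 0.5001]
step 2: x^-=[1.0670, 0.2815]  P^-=[0.5716 -0.1110; -0.1110 0.5901]  H_jac=[0.9669 0.2551]  S=[0.8680]  K=[0.6041; 0.0498]  nu=[-0.4435]  x^+=[0.7991, 0.2595]  P^+=[0.2548 -0.1371; -0.1371 0.5879]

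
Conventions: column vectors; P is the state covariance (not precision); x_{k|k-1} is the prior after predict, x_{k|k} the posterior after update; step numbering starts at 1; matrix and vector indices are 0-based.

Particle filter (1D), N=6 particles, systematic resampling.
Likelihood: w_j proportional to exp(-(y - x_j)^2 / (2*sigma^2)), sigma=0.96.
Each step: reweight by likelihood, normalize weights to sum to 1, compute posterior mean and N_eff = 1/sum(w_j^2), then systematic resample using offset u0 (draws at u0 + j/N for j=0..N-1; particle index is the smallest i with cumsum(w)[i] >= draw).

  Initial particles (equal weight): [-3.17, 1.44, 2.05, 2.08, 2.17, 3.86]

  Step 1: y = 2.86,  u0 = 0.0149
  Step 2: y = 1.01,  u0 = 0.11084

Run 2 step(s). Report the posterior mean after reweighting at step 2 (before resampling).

post_mean = 1.9049

step 1: w=[0.0000, 0.1078, 0.2254, 0.2313, 0.2485, 0.1870]  mean=2.3596  Neff=4.7024  idx=[1, 2, 3, 3, 4, 5]
step 2: w=[0.2986, 0.1836, 0.1774, 0.1774, 0.1591, 0.0040]  mean=1.9049  Neff=4.7372  idx=[0, 0, 1, 2, 3, 4]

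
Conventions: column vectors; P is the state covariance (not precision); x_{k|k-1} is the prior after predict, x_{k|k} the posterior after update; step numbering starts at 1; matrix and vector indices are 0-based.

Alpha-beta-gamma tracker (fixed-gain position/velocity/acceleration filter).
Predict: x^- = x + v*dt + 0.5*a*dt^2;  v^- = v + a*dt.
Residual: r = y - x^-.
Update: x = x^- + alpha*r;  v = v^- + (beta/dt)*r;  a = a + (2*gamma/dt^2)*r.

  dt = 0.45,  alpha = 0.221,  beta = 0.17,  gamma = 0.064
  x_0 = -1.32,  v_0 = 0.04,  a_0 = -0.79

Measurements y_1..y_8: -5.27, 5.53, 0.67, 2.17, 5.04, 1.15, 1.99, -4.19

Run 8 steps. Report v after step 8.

v_post = -1.2351

step 1: x_pred=-1.3820  r=-3.8880  x^+=-2.2412  v^+=-1.7843  a^+=-3.2476
step 2: x_pred=-3.3730  r=8.9030  x^+=-1.4054  v^+=0.1176  a^+=2.3800
step 3: x_pred=-1.1115  r=1.7815  x^+=-0.7178  v^+=1.8616  a^+=3.5061
step 4: x_pred=0.4749  r=1.6951  x^+=0.8495  v^+=4.0797  a^+=4.5775
step 5: x_pred=3.1489  r=1.8911  x^+=3.5668  v^+=6.8540  a^+=5.7729
step 6: x_pred=7.2356  r=-6.0856  x^+=5.8907  v^+=7.1528  a^+=1.9262
step 7: x_pred=9.3045  r=-7.3145  x^+=7.6880  v^+=5.2563  a^+=-2.6973
step 8: x_pred=9.7803  r=-13.9703  x^+=6.6928  v^+=-1.2351  a^+=-11.5279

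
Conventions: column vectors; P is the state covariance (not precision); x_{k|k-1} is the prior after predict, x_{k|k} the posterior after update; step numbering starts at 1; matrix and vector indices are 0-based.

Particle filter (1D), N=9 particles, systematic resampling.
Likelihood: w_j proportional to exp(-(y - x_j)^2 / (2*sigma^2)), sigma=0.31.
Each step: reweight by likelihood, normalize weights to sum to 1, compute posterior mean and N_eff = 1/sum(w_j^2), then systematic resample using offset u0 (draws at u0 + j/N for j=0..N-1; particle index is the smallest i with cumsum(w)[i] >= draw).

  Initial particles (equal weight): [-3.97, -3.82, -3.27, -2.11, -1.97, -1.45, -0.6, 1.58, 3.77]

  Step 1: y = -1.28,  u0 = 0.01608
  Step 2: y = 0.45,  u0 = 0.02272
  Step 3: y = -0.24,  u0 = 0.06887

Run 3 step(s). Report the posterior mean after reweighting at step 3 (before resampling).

post_mean = -1.4500

step 1: w=[0.0000, 0.0000, 0.0000, 0.0261, 0.0791, 0.8099, 0.0849, 0.0000, 0.0000]  mean=-1.4362  Neff=1.4923  idx=[3, 5, 5, 5, 5, 5, 5, 5, 5]
step 2: w=[0.0000, 0.1250, 0.1250, 0.1250, 0.1250, 0.1250, 0.1250, 0.1250, 0.1250]  mean=-1.4500  Neff=8.0000  idx=[1, 2, 2, 3, 4, 5, 6, 7, 8]
step 3: w=[0.1111, 0.1111, 0.1111, 0.1111, 0.1111, 0.1111, 0.1111, 0.1111, 0.1111]  mean=-1.4500  Neff=9.0000  idx=[0, 1, 2, 3, 4, 5, 6, 7, 8]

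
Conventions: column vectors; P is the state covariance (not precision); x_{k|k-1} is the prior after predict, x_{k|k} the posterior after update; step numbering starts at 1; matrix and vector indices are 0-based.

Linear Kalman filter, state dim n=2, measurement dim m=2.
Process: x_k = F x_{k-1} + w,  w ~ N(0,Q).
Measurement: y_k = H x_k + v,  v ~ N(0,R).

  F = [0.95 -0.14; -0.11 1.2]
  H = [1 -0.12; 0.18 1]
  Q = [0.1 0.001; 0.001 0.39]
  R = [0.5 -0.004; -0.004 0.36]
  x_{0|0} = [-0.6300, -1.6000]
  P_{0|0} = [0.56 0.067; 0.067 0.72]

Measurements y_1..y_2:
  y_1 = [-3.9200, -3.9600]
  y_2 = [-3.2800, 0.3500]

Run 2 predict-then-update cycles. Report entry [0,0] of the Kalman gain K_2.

step 1: x^-=[-0.3745, -1.8507]  P^-=[0.6017 -0.1011; -0.1011 1.4159]  S=[1.1463 -0.1645; -0.1645 1.7590]  K=[0.5433 0.0549; -0.1240 0.7830]  nu=[-3.7676, -2.0419]  x^+=[-2.5337, -2.9822]  P^+=[0.2678 -0.0306; -0.0306 0.2879]
step 2: x^-=[-1.9895, -3.2999]  P^-=[0.3555 -0.1107; -0.1107 0.8159]  S=[0.8938 -0.1462; -0.1462 1.1475]  K=[0.4145 0.0121; -0.1225 0.6780]  nu=[-1.6865, 4.0080]  x^+=[-2.6401, -0.3759]  P^+=[0.2032 -0.0339; -0.0339 0.2507]

K[0,0] = 0.4145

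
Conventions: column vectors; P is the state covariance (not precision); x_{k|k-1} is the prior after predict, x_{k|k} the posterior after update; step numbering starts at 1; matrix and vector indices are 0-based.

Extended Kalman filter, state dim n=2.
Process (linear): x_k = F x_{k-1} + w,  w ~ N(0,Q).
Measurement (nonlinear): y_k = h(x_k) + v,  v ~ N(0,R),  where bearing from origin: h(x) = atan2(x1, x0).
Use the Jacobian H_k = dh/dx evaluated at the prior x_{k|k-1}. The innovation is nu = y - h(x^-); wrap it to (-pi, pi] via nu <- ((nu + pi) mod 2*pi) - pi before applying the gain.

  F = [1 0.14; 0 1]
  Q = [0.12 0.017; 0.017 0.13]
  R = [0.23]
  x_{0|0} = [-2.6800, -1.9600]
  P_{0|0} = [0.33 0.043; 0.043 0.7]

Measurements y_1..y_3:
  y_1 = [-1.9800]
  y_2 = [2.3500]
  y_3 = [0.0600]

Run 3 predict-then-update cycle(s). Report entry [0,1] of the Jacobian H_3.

step 1: x^-=[-2.9544, -1.9600]  P^-=[0.4758 0.1580; 0.1580 0.8300]  H_jac=[0.1559 -0.2350]  S=[0.2758]  K=[0.1343; -0.6179]  nu=[0.5758]  x^+=[-2.8771, -2.3158]  P^+=[0.4708 0.1809; 0.1809 0.7247]
step 2: x^-=[-3.2013, -2.3158]  P^-=[0.6556 0.2993; 0.2993 0.8547]  H_jac=[0.1483 -0.2051]  S=[0.2622]  K=[0.1368; -0.4992]  nu=[-1.4179]  x^+=[-3.3953, -1.6081]  P^+=[0.6507 0.3173; 0.3173 0.7894]
step 3: x^-=[-3.6204, -1.6081]  P^-=[0.8750 0.4448; 0.4448 0.9194]  H_jac=[0.1025 -0.2307]  S=[0.2671]  K=[-0.0485; -0.6235]  nu=[2.7836]  x^+=[-3.7553, -3.3435]  P^+=[0.8744 0.4367; 0.4367 0.8155]

H_jac[0,1] = -0.2307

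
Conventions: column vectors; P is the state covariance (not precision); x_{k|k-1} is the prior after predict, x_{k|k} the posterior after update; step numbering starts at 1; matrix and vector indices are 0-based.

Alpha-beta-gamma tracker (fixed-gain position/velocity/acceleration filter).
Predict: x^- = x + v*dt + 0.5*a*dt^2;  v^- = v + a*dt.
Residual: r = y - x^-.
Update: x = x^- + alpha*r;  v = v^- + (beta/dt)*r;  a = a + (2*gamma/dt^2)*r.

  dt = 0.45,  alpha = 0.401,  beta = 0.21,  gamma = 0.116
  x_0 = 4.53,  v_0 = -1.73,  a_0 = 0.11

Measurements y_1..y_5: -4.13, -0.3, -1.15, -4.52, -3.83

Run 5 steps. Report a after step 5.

step 1: x_pred=3.7626  r=-7.8926  x^+=0.5977  v^+=-5.3637  a^+=-8.9324
step 2: x_pred=-2.7204  r=2.4204  x^+=-1.7498  v^+=-8.2538  a^+=-6.1594
step 3: x_pred=-6.0877  r=4.9377  x^+=-4.1077  v^+=-8.7213  a^+=-0.5024
step 4: x_pred=-8.0831  r=3.5631  x^+=-6.6543  v^+=-7.2846  a^+=3.5798
step 5: x_pred=-9.5699  r=5.7399  x^+=-7.2682  v^+=-2.9951  a^+=10.1559

a_post = 10.1559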